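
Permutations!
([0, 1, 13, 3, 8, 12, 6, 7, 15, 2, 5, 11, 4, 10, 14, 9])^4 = [0, 1, 12, 3, 2, 15, 6, 7, 13, 5, 8, 11, 9, 4, 14, 10]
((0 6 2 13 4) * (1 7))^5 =((0 6 2 13 4)(1 7))^5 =(13)(1 7)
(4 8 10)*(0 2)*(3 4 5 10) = (0 2)(3 4 8)(5 10) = [2, 1, 0, 4, 8, 10, 6, 7, 3, 9, 5]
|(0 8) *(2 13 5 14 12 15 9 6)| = 8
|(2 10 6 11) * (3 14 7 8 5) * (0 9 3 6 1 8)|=|(0 9 3 14 7)(1 8 5 6 11 2 10)|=35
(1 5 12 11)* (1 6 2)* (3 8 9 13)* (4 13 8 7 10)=(1 5 12 11 6 2)(3 7 10 4 13)(8 9)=[0, 5, 1, 7, 13, 12, 2, 10, 9, 8, 4, 6, 11, 3]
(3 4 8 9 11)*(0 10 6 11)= (0 10 6 11 3 4 8 9)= [10, 1, 2, 4, 8, 5, 11, 7, 9, 0, 6, 3]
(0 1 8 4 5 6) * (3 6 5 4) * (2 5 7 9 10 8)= (0 1 2 5 7 9 10 8 3 6)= [1, 2, 5, 6, 4, 7, 0, 9, 3, 10, 8]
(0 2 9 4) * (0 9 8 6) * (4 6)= (0 2 8 4 9 6)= [2, 1, 8, 3, 9, 5, 0, 7, 4, 6]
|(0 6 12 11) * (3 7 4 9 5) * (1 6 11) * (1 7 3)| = 14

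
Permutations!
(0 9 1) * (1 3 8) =[9, 0, 2, 8, 4, 5, 6, 7, 1, 3] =(0 9 3 8 1)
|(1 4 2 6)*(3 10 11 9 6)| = 8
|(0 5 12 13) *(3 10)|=|(0 5 12 13)(3 10)|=4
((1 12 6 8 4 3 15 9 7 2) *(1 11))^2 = (1 6 4 15 7 11 12 8 3 9 2)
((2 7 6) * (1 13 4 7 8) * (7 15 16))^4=(1 16 8 15 2 4 6 13 7)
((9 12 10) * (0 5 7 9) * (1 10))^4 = (0 12 5 1 7 10 9) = ((0 5 7 9 12 1 10))^4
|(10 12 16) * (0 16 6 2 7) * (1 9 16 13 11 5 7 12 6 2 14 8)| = 70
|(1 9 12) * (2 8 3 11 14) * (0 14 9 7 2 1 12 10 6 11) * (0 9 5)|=12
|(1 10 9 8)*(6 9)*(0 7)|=10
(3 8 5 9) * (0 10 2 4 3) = (0 10 2 4 3 8 5 9) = [10, 1, 4, 8, 3, 9, 6, 7, 5, 0, 2]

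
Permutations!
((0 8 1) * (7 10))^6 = ((0 8 1)(7 10))^6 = (10)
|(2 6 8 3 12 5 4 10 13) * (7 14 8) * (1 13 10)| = |(1 13 2 6 7 14 8 3 12 5 4)| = 11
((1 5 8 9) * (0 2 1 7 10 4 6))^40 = (10)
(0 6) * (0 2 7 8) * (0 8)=(8)(0 6 2 7)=[6, 1, 7, 3, 4, 5, 2, 0, 8]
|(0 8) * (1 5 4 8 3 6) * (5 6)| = |(0 3 5 4 8)(1 6)| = 10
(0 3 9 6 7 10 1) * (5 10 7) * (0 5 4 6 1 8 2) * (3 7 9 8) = (0 7 9 1 5 10 3 8 2)(4 6) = [7, 5, 0, 8, 6, 10, 4, 9, 2, 1, 3]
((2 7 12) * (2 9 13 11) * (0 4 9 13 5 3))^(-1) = (0 3 5 9 4)(2 11 13 12 7)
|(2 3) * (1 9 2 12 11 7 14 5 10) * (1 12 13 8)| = 6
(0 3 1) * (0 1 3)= (3)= [0, 1, 2, 3]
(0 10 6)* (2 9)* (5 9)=(0 10 6)(2 5 9)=[10, 1, 5, 3, 4, 9, 0, 7, 8, 2, 6]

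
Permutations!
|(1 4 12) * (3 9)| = 6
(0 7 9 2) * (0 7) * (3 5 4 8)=(2 7 9)(3 5 4 8)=[0, 1, 7, 5, 8, 4, 6, 9, 3, 2]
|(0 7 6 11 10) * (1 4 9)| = 15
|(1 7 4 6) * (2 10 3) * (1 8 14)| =6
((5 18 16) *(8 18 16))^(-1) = ((5 16)(8 18))^(-1) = (5 16)(8 18)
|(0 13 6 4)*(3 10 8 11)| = |(0 13 6 4)(3 10 8 11)| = 4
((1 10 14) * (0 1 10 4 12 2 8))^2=((0 1 4 12 2 8)(10 14))^2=(14)(0 4 2)(1 12 8)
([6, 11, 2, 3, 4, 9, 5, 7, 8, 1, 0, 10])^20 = (0 10 11 1 9 5 6)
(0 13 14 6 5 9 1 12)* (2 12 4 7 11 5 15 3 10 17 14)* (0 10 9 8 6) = (0 13 2 12 10 17 14)(1 4 7 11 5 8 6 15 3 9) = [13, 4, 12, 9, 7, 8, 15, 11, 6, 1, 17, 5, 10, 2, 0, 3, 16, 14]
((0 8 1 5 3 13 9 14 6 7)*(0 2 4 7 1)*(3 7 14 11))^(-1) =(0 8)(1 6 14 4 2 7 5)(3 11 9 13)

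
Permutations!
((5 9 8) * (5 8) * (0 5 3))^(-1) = ((0 5 9 3))^(-1) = (0 3 9 5)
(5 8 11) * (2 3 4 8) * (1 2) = [0, 2, 3, 4, 8, 1, 6, 7, 11, 9, 10, 5] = (1 2 3 4 8 11 5)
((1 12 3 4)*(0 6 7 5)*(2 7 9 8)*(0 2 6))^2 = (1 3)(2 5 7)(4 12)(6 8 9)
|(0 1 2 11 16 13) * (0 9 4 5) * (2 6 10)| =|(0 1 6 10 2 11 16 13 9 4 5)| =11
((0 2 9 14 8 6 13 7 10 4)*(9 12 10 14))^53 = (0 10 2 4 12)(6 14 13 8 7)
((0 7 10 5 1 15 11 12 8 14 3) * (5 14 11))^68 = ((0 7 10 14 3)(1 15 5)(8 11 12))^68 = (0 14 7 3 10)(1 5 15)(8 12 11)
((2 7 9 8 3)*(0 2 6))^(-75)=((0 2 7 9 8 3 6))^(-75)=(0 7 8 6 2 9 3)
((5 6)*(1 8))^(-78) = (8)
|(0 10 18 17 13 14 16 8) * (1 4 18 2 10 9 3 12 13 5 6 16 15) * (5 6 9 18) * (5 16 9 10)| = 42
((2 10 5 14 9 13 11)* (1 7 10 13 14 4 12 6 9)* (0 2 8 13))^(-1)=((0 2)(1 7 10 5 4 12 6 9 14)(8 13 11))^(-1)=(0 2)(1 14 9 6 12 4 5 10 7)(8 11 13)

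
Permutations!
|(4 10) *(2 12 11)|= |(2 12 11)(4 10)|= 6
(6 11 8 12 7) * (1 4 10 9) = [0, 4, 2, 3, 10, 5, 11, 6, 12, 1, 9, 8, 7] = (1 4 10 9)(6 11 8 12 7)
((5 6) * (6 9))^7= ((5 9 6))^7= (5 9 6)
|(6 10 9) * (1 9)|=|(1 9 6 10)|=4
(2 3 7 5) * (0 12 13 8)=[12, 1, 3, 7, 4, 2, 6, 5, 0, 9, 10, 11, 13, 8]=(0 12 13 8)(2 3 7 5)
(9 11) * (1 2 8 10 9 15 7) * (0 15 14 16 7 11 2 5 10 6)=(0 15 11 14 16 7 1 5 10 9 2 8 6)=[15, 5, 8, 3, 4, 10, 0, 1, 6, 2, 9, 14, 12, 13, 16, 11, 7]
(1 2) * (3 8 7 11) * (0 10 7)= [10, 2, 1, 8, 4, 5, 6, 11, 0, 9, 7, 3]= (0 10 7 11 3 8)(1 2)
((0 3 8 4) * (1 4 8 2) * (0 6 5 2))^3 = (8)(0 3)(1 5 4 2 6)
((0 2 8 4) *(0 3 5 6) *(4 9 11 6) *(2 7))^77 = ((0 7 2 8 9 11 6)(3 5 4))^77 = (11)(3 4 5)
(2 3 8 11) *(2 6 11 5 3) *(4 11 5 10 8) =(3 4 11 6 5)(8 10) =[0, 1, 2, 4, 11, 3, 5, 7, 10, 9, 8, 6]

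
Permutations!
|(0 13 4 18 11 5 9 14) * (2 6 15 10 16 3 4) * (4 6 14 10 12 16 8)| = 140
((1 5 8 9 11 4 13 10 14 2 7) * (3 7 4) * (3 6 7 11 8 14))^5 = ((1 5 14 2 4 13 10 3 11 6 7)(8 9))^5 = (1 13 7 4 6 2 11 14 3 5 10)(8 9)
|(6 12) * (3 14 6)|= |(3 14 6 12)|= 4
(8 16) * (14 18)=[0, 1, 2, 3, 4, 5, 6, 7, 16, 9, 10, 11, 12, 13, 18, 15, 8, 17, 14]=(8 16)(14 18)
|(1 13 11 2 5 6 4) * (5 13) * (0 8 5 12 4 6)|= 3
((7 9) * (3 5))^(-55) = ((3 5)(7 9))^(-55) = (3 5)(7 9)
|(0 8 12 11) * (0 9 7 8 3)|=10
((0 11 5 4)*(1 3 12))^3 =(12)(0 4 5 11)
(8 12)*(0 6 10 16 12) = [6, 1, 2, 3, 4, 5, 10, 7, 0, 9, 16, 11, 8, 13, 14, 15, 12] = (0 6 10 16 12 8)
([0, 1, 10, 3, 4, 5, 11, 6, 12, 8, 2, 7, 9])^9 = (12)(2 10)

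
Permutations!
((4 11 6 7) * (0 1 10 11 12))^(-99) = (0 7 10 12 6 1 4 11)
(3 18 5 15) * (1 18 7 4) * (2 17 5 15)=(1 18 15 3 7 4)(2 17 5)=[0, 18, 17, 7, 1, 2, 6, 4, 8, 9, 10, 11, 12, 13, 14, 3, 16, 5, 15]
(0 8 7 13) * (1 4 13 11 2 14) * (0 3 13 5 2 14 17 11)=(0 8 7)(1 4 5 2 17 11 14)(3 13)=[8, 4, 17, 13, 5, 2, 6, 0, 7, 9, 10, 14, 12, 3, 1, 15, 16, 11]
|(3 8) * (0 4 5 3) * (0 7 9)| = 7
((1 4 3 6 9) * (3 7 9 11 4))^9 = ((1 3 6 11 4 7 9))^9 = (1 6 4 9 3 11 7)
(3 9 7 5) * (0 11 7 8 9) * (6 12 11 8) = (0 8 9 6 12 11 7 5 3) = [8, 1, 2, 0, 4, 3, 12, 5, 9, 6, 10, 7, 11]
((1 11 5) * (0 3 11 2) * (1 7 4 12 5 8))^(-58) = ((0 3 11 8 1 2)(4 12 5 7))^(-58) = (0 11 1)(2 3 8)(4 5)(7 12)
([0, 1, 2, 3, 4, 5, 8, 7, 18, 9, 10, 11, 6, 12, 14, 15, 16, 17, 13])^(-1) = [0, 1, 2, 3, 4, 5, 12, 7, 6, 9, 10, 11, 13, 18, 14, 15, 16, 17, 8]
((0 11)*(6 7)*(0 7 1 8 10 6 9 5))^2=((0 11 7 9 5)(1 8 10 6))^2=(0 7 5 11 9)(1 10)(6 8)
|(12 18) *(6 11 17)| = |(6 11 17)(12 18)| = 6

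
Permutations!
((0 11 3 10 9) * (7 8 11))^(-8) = (0 9 10 3 11 8 7)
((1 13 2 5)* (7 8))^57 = (1 13 2 5)(7 8)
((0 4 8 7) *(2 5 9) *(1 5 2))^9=((0 4 8 7)(1 5 9))^9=(9)(0 4 8 7)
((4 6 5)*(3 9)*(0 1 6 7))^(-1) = ((0 1 6 5 4 7)(3 9))^(-1) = (0 7 4 5 6 1)(3 9)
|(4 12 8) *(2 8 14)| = 5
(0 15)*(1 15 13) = (0 13 1 15) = [13, 15, 2, 3, 4, 5, 6, 7, 8, 9, 10, 11, 12, 1, 14, 0]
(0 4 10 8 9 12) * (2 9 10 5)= (0 4 5 2 9 12)(8 10)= [4, 1, 9, 3, 5, 2, 6, 7, 10, 12, 8, 11, 0]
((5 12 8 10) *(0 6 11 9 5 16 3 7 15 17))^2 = ((0 6 11 9 5 12 8 10 16 3 7 15 17))^2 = (0 11 5 8 16 7 17 6 9 12 10 3 15)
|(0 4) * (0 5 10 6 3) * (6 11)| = 7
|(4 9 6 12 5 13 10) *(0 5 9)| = |(0 5 13 10 4)(6 12 9)| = 15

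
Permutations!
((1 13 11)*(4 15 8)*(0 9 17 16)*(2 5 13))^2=((0 9 17 16)(1 2 5 13 11)(4 15 8))^2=(0 17)(1 5 11 2 13)(4 8 15)(9 16)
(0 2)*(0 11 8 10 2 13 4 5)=(0 13 4 5)(2 11 8 10)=[13, 1, 11, 3, 5, 0, 6, 7, 10, 9, 2, 8, 12, 4]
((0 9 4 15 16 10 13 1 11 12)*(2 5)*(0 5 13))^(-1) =(0 10 16 15 4 9)(1 13 2 5 12 11)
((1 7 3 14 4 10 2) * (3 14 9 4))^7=(1 2 10 4 9 3 14 7)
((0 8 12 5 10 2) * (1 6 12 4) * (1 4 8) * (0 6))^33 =(0 1)(2 5 6 10 12)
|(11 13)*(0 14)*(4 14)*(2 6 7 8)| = |(0 4 14)(2 6 7 8)(11 13)| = 12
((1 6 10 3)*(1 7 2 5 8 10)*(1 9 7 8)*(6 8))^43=((1 8 10 3 6 9 7 2 5))^43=(1 2 9 3 8 5 7 6 10)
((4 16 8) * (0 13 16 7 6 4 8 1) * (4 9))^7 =((0 13 16 1)(4 7 6 9))^7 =(0 1 16 13)(4 9 6 7)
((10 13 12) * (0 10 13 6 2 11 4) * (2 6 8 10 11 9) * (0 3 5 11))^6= ((2 9)(3 5 11 4)(8 10)(12 13))^6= (13)(3 11)(4 5)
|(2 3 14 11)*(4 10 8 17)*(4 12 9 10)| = 20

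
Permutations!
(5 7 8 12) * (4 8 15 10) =[0, 1, 2, 3, 8, 7, 6, 15, 12, 9, 4, 11, 5, 13, 14, 10] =(4 8 12 5 7 15 10)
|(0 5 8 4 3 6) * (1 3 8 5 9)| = |(0 9 1 3 6)(4 8)| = 10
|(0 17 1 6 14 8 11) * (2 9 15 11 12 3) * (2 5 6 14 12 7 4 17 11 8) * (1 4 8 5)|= |(0 11)(1 14 2 9 15 5 6 12 3)(4 17)(7 8)|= 18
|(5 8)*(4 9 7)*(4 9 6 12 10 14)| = 10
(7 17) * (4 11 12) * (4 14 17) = (4 11 12 14 17 7) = [0, 1, 2, 3, 11, 5, 6, 4, 8, 9, 10, 12, 14, 13, 17, 15, 16, 7]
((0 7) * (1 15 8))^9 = (15)(0 7)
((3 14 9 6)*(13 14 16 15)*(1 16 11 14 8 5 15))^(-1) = ((1 16)(3 11 14 9 6)(5 15 13 8))^(-1) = (1 16)(3 6 9 14 11)(5 8 13 15)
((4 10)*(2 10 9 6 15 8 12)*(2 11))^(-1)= (2 11 12 8 15 6 9 4 10)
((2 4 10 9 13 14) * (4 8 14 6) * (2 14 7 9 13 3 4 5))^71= ((14)(2 8 7 9 3 4 10 13 6 5))^71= (14)(2 8 7 9 3 4 10 13 6 5)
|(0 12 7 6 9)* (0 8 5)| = 7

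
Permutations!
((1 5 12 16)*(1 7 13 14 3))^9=((1 5 12 16 7 13 14 3))^9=(1 5 12 16 7 13 14 3)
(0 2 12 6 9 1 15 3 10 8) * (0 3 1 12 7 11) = (0 2 7 11)(1 15)(3 10 8)(6 9 12) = [2, 15, 7, 10, 4, 5, 9, 11, 3, 12, 8, 0, 6, 13, 14, 1]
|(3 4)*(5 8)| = 2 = |(3 4)(5 8)|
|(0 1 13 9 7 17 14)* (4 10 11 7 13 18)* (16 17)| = |(0 1 18 4 10 11 7 16 17 14)(9 13)| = 10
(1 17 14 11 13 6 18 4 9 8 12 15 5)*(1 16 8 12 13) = (1 17 14 11)(4 9 12 15 5 16 8 13 6 18) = [0, 17, 2, 3, 9, 16, 18, 7, 13, 12, 10, 1, 15, 6, 11, 5, 8, 14, 4]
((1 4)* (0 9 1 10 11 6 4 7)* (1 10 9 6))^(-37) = (0 9 1 6 10 7 4 11)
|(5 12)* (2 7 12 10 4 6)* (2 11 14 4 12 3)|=12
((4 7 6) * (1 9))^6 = ((1 9)(4 7 6))^6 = (9)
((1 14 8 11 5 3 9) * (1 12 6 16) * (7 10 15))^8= ((1 14 8 11 5 3 9 12 6 16)(7 10 15))^8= (1 6 9 5 8)(3 11 14 16 12)(7 15 10)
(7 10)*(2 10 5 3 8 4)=(2 10 7 5 3 8 4)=[0, 1, 10, 8, 2, 3, 6, 5, 4, 9, 7]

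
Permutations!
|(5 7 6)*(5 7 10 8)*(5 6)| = 5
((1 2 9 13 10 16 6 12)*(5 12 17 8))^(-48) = (1 17 13 12 6 9 5 16 2 8 10)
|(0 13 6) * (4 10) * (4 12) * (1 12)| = |(0 13 6)(1 12 4 10)| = 12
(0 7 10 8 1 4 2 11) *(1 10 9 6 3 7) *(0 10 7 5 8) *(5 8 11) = (0 1 4 2 5 11 10)(3 8 7 9 6) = [1, 4, 5, 8, 2, 11, 3, 9, 7, 6, 0, 10]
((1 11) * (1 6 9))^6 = (1 6)(9 11)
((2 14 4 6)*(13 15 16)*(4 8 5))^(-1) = (2 6 4 5 8 14)(13 16 15)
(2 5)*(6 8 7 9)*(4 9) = [0, 1, 5, 3, 9, 2, 8, 4, 7, 6] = (2 5)(4 9 6 8 7)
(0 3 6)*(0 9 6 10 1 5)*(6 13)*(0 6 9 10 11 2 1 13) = (0 3 11 2 1 5 6 10 13 9) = [3, 5, 1, 11, 4, 6, 10, 7, 8, 0, 13, 2, 12, 9]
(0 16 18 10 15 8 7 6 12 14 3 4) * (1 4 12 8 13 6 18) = (0 16 1 4)(3 12 14)(6 8 7 18 10 15 13) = [16, 4, 2, 12, 0, 5, 8, 18, 7, 9, 15, 11, 14, 6, 3, 13, 1, 17, 10]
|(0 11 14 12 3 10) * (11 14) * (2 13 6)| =|(0 14 12 3 10)(2 13 6)| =15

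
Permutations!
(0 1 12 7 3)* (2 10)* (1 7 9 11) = (0 7 3)(1 12 9 11)(2 10) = [7, 12, 10, 0, 4, 5, 6, 3, 8, 11, 2, 1, 9]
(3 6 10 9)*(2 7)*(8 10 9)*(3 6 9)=(2 7)(3 9 6)(8 10)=[0, 1, 7, 9, 4, 5, 3, 2, 10, 6, 8]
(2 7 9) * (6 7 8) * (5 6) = [0, 1, 8, 3, 4, 6, 7, 9, 5, 2] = (2 8 5 6 7 9)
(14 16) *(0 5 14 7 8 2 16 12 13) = (0 5 14 12 13)(2 16 7 8) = [5, 1, 16, 3, 4, 14, 6, 8, 2, 9, 10, 11, 13, 0, 12, 15, 7]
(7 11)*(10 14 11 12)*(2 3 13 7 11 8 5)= [0, 1, 3, 13, 4, 2, 6, 12, 5, 9, 14, 11, 10, 7, 8]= (2 3 13 7 12 10 14 8 5)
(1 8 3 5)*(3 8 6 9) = [0, 6, 2, 5, 4, 1, 9, 7, 8, 3] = (1 6 9 3 5)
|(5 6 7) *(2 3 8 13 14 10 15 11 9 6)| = |(2 3 8 13 14 10 15 11 9 6 7 5)| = 12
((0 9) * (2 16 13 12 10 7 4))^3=(0 9)(2 12 4 13 7 16 10)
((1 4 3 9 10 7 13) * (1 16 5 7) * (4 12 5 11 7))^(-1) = ((1 12 5 4 3 9 10)(7 13 16 11))^(-1) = (1 10 9 3 4 5 12)(7 11 16 13)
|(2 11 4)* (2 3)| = 4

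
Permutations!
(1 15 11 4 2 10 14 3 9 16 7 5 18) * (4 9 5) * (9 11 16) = (1 15 16 7 4 2 10 14 3 5 18) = [0, 15, 10, 5, 2, 18, 6, 4, 8, 9, 14, 11, 12, 13, 3, 16, 7, 17, 1]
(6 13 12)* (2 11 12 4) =[0, 1, 11, 3, 2, 5, 13, 7, 8, 9, 10, 12, 6, 4] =(2 11 12 6 13 4)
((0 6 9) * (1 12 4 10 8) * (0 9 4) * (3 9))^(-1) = (0 12 1 8 10 4 6)(3 9) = ((0 6 4 10 8 1 12)(3 9))^(-1)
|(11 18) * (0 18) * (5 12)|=6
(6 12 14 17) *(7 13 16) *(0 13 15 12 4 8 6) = [13, 1, 2, 3, 8, 5, 4, 15, 6, 9, 10, 11, 14, 16, 17, 12, 7, 0] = (0 13 16 7 15 12 14 17)(4 8 6)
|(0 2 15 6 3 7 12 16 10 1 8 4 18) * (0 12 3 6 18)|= 10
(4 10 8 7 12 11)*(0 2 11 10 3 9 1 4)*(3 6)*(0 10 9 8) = (0 2 11 10)(1 4 6 3 8 7 12 9) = [2, 4, 11, 8, 6, 5, 3, 12, 7, 1, 0, 10, 9]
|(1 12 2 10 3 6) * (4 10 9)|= |(1 12 2 9 4 10 3 6)|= 8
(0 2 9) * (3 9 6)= (0 2 6 3 9)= [2, 1, 6, 9, 4, 5, 3, 7, 8, 0]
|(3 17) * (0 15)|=|(0 15)(3 17)|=2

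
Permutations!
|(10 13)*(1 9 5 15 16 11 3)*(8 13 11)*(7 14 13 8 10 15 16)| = |(1 9 5 16 10 11 3)(7 14 13 15)| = 28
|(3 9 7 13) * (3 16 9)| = |(7 13 16 9)| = 4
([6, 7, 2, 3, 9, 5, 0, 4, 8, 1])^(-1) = [6, 9, 2, 3, 7, 5, 0, 1, 8, 4]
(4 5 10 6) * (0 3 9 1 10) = (0 3 9 1 10 6 4 5) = [3, 10, 2, 9, 5, 0, 4, 7, 8, 1, 6]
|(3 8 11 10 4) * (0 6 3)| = 7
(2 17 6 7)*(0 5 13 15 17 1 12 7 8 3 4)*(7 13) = (0 5 7 2 1 12 13 15 17 6 8 3 4) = [5, 12, 1, 4, 0, 7, 8, 2, 3, 9, 10, 11, 13, 15, 14, 17, 16, 6]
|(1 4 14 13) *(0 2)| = |(0 2)(1 4 14 13)| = 4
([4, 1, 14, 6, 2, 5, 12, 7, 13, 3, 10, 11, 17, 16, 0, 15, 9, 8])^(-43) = [4, 1, 14, 13, 2, 5, 16, 7, 6, 8, 10, 11, 9, 12, 0, 15, 17, 3]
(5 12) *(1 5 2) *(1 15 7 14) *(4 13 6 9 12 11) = (1 5 11 4 13 6 9 12 2 15 7 14) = [0, 5, 15, 3, 13, 11, 9, 14, 8, 12, 10, 4, 2, 6, 1, 7]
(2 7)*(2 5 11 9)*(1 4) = (1 4)(2 7 5 11 9) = [0, 4, 7, 3, 1, 11, 6, 5, 8, 2, 10, 9]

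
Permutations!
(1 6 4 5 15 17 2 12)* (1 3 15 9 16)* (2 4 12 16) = [0, 6, 16, 15, 5, 9, 12, 7, 8, 2, 10, 11, 3, 13, 14, 17, 1, 4] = (1 6 12 3 15 17 4 5 9 2 16)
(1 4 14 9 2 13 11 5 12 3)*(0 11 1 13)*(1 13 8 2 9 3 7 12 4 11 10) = (0 10 1 11 5 4 14 3 8 2)(7 12) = [10, 11, 0, 8, 14, 4, 6, 12, 2, 9, 1, 5, 7, 13, 3]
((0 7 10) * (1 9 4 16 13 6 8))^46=(0 7 10)(1 13 9 6 4 8 16)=((0 7 10)(1 9 4 16 13 6 8))^46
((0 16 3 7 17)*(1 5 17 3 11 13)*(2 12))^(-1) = (0 17 5 1 13 11 16)(2 12)(3 7)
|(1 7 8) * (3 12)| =|(1 7 8)(3 12)| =6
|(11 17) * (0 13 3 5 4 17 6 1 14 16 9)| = 12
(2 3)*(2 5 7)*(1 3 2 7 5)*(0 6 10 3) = (0 6 10 3 1) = [6, 0, 2, 1, 4, 5, 10, 7, 8, 9, 3]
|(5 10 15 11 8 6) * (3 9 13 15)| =9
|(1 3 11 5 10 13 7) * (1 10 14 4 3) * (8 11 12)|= |(3 12 8 11 5 14 4)(7 10 13)|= 21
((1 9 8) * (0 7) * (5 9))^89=(0 7)(1 5 9 8)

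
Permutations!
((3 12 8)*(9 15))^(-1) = ((3 12 8)(9 15))^(-1) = (3 8 12)(9 15)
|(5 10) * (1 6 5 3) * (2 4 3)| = 7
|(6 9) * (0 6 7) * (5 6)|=5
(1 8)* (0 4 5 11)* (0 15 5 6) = (0 4 6)(1 8)(5 11 15) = [4, 8, 2, 3, 6, 11, 0, 7, 1, 9, 10, 15, 12, 13, 14, 5]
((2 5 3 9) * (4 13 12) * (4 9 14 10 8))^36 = (2 4 3 12 10)(5 13 14 9 8)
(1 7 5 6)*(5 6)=(1 7 6)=[0, 7, 2, 3, 4, 5, 1, 6]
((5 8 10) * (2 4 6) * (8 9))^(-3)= ((2 4 6)(5 9 8 10))^(-3)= (5 9 8 10)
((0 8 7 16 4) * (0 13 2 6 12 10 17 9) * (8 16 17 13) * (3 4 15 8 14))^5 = (0 17 8 16 9 7 15)(3 14 4)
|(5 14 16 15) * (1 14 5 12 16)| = 6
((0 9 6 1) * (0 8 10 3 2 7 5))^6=((0 9 6 1 8 10 3 2 7 5))^6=(0 3 6 7 8)(1 5 10 9 2)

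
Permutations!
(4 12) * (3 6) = (3 6)(4 12) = [0, 1, 2, 6, 12, 5, 3, 7, 8, 9, 10, 11, 4]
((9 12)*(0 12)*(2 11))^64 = ((0 12 9)(2 11))^64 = (0 12 9)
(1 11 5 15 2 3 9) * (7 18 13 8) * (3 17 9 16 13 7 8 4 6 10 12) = (1 11 5 15 2 17 9)(3 16 13 4 6 10 12)(7 18) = [0, 11, 17, 16, 6, 15, 10, 18, 8, 1, 12, 5, 3, 4, 14, 2, 13, 9, 7]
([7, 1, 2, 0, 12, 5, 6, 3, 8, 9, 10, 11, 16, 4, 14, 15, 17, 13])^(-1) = (0 3 7)(4 13 17 16 12)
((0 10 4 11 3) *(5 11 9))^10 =((0 10 4 9 5 11 3))^10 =(0 9 3 4 11 10 5)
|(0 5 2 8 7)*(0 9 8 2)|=6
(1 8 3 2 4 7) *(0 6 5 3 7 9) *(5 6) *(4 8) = [5, 4, 8, 2, 9, 3, 6, 1, 7, 0] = (0 5 3 2 8 7 1 4 9)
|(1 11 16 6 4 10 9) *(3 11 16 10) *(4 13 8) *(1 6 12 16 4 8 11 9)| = 8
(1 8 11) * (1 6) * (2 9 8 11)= (1 11 6)(2 9 8)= [0, 11, 9, 3, 4, 5, 1, 7, 2, 8, 10, 6]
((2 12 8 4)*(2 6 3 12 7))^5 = ((2 7)(3 12 8 4 6))^5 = (12)(2 7)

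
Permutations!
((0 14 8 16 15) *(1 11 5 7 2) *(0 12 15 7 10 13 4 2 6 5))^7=((0 14 8 16 7 6 5 10 13 4 2 1 11)(12 15))^7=(0 10 14 13 8 4 16 2 7 1 6 11 5)(12 15)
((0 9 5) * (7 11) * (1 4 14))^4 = (0 9 5)(1 4 14)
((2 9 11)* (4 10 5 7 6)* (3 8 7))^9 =((2 9 11)(3 8 7 6 4 10 5))^9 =(11)(3 7 4 5 8 6 10)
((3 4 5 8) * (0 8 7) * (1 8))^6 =(0 7 5 4 3 8 1)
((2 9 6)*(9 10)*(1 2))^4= ((1 2 10 9 6))^4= (1 6 9 10 2)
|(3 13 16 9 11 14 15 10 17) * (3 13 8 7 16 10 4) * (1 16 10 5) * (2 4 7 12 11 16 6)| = 30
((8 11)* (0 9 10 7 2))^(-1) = (0 2 7 10 9)(8 11)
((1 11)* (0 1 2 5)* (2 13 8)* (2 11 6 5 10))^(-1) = ((0 1 6 5)(2 10)(8 11 13))^(-1) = (0 5 6 1)(2 10)(8 13 11)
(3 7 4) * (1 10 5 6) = (1 10 5 6)(3 7 4) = [0, 10, 2, 7, 3, 6, 1, 4, 8, 9, 5]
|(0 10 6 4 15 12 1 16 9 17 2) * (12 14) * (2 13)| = |(0 10 6 4 15 14 12 1 16 9 17 13 2)| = 13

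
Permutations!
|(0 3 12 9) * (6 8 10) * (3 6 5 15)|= 9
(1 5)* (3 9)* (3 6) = (1 5)(3 9 6) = [0, 5, 2, 9, 4, 1, 3, 7, 8, 6]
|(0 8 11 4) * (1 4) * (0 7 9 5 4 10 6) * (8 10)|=12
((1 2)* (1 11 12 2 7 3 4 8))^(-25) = ((1 7 3 4 8)(2 11 12))^(-25) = (2 12 11)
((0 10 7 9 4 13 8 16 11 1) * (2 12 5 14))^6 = ((0 10 7 9 4 13 8 16 11 1)(2 12 5 14))^6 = (0 8 7 11 4)(1 13 10 16 9)(2 5)(12 14)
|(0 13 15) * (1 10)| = |(0 13 15)(1 10)| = 6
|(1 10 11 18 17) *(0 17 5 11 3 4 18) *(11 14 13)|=11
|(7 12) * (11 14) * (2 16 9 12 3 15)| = |(2 16 9 12 7 3 15)(11 14)| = 14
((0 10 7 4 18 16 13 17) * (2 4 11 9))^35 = ((0 10 7 11 9 2 4 18 16 13 17))^35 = (0 7 9 4 16 17 10 11 2 18 13)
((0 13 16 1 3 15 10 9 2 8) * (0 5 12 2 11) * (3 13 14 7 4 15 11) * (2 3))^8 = (0 8 4 3 9 14 5 15 11 2 7 12 10)(1 16 13)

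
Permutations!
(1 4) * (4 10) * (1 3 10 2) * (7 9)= (1 2)(3 10 4)(7 9)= [0, 2, 1, 10, 3, 5, 6, 9, 8, 7, 4]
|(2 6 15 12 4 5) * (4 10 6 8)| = 4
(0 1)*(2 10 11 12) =(0 1)(2 10 11 12) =[1, 0, 10, 3, 4, 5, 6, 7, 8, 9, 11, 12, 2]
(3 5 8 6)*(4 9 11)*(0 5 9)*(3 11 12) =(0 5 8 6 11 4)(3 9 12) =[5, 1, 2, 9, 0, 8, 11, 7, 6, 12, 10, 4, 3]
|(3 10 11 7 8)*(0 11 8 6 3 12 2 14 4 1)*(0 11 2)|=12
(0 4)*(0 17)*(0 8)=(0 4 17 8)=[4, 1, 2, 3, 17, 5, 6, 7, 0, 9, 10, 11, 12, 13, 14, 15, 16, 8]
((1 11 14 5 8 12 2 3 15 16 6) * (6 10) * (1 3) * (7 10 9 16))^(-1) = (1 2 12 8 5 14 11)(3 6 10 7 15)(9 16)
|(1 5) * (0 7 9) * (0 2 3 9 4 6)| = |(0 7 4 6)(1 5)(2 3 9)| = 12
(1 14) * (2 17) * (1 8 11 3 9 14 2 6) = (1 2 17 6)(3 9 14 8 11) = [0, 2, 17, 9, 4, 5, 1, 7, 11, 14, 10, 3, 12, 13, 8, 15, 16, 6]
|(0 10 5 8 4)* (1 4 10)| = 3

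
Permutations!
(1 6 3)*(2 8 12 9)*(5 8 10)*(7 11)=(1 6 3)(2 10 5 8 12 9)(7 11)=[0, 6, 10, 1, 4, 8, 3, 11, 12, 2, 5, 7, 9]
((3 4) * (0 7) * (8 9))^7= (0 7)(3 4)(8 9)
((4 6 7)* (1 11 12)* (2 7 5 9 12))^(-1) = (1 12 9 5 6 4 7 2 11)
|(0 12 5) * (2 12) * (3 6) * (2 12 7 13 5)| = 6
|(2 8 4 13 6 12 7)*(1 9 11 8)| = 10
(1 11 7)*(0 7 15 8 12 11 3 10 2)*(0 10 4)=(0 7 1 3 4)(2 10)(8 12 11 15)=[7, 3, 10, 4, 0, 5, 6, 1, 12, 9, 2, 15, 11, 13, 14, 8]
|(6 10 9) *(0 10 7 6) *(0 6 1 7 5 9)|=|(0 10)(1 7)(5 9 6)|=6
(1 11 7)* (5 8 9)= (1 11 7)(5 8 9)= [0, 11, 2, 3, 4, 8, 6, 1, 9, 5, 10, 7]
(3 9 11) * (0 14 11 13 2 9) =(0 14 11 3)(2 9 13) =[14, 1, 9, 0, 4, 5, 6, 7, 8, 13, 10, 3, 12, 2, 11]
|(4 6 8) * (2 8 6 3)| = 4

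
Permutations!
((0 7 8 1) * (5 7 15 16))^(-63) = ((0 15 16 5 7 8 1))^(-63) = (16)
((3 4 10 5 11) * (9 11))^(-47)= ((3 4 10 5 9 11))^(-47)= (3 4 10 5 9 11)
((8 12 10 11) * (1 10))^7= ((1 10 11 8 12))^7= (1 11 12 10 8)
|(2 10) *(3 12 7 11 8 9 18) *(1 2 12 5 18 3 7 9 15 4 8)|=30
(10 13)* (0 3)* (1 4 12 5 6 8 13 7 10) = (0 3)(1 4 12 5 6 8 13)(7 10) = [3, 4, 2, 0, 12, 6, 8, 10, 13, 9, 7, 11, 5, 1]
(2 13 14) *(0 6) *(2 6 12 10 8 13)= (0 12 10 8 13 14 6)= [12, 1, 2, 3, 4, 5, 0, 7, 13, 9, 8, 11, 10, 14, 6]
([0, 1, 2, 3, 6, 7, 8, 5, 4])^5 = (4 8 6)(5 7)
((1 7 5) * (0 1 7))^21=(0 1)(5 7)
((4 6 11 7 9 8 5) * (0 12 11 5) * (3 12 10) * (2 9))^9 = (12)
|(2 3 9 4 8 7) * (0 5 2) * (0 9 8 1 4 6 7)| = 30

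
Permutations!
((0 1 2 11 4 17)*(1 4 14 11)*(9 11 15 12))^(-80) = ((0 4 17)(1 2)(9 11 14 15 12))^(-80) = (0 4 17)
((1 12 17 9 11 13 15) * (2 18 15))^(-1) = (1 15 18 2 13 11 9 17 12)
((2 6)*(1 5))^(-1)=((1 5)(2 6))^(-1)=(1 5)(2 6)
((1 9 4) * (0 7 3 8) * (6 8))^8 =(0 6 7 8 3)(1 4 9)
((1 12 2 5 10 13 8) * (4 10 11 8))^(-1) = ((1 12 2 5 11 8)(4 10 13))^(-1) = (1 8 11 5 2 12)(4 13 10)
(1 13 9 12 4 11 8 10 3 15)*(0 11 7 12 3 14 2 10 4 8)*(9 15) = [11, 13, 10, 9, 7, 5, 6, 12, 4, 3, 14, 0, 8, 15, 2, 1] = (0 11)(1 13 15)(2 10 14)(3 9)(4 7 12 8)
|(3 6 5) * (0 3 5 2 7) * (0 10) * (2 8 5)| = 8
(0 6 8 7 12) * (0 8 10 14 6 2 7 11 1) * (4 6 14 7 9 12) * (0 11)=[2, 11, 9, 3, 6, 5, 10, 4, 0, 12, 7, 1, 8, 13, 14]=(14)(0 2 9 12 8)(1 11)(4 6 10 7)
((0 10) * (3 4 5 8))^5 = ((0 10)(3 4 5 8))^5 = (0 10)(3 4 5 8)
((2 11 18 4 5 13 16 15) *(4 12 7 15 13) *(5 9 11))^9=((2 5 4 9 11 18 12 7 15)(13 16))^9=(18)(13 16)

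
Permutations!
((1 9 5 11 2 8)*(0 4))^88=(1 2 5)(8 11 9)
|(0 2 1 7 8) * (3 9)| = |(0 2 1 7 8)(3 9)| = 10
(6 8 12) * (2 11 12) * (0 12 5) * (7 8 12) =(0 7 8 2 11 5)(6 12) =[7, 1, 11, 3, 4, 0, 12, 8, 2, 9, 10, 5, 6]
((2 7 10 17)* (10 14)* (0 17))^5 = (0 10 14 7 2 17)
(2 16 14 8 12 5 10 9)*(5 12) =(2 16 14 8 5 10 9) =[0, 1, 16, 3, 4, 10, 6, 7, 5, 2, 9, 11, 12, 13, 8, 15, 14]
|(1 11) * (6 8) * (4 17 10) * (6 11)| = |(1 6 8 11)(4 17 10)| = 12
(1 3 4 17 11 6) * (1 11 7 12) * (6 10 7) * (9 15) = [0, 3, 2, 4, 17, 5, 11, 12, 8, 15, 7, 10, 1, 13, 14, 9, 16, 6] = (1 3 4 17 6 11 10 7 12)(9 15)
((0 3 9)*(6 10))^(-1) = ((0 3 9)(6 10))^(-1) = (0 9 3)(6 10)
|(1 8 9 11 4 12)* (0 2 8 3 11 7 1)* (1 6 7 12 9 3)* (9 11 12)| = 10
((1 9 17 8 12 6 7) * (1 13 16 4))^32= (1 17 12 7 16)(4 9 8 6 13)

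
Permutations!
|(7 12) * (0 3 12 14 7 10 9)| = 10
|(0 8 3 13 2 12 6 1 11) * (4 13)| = |(0 8 3 4 13 2 12 6 1 11)| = 10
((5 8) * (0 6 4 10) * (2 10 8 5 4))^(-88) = (10)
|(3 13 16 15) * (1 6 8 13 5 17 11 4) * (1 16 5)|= |(1 6 8 13 5 17 11 4 16 15 3)|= 11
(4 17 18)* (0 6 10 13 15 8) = (0 6 10 13 15 8)(4 17 18) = [6, 1, 2, 3, 17, 5, 10, 7, 0, 9, 13, 11, 12, 15, 14, 8, 16, 18, 4]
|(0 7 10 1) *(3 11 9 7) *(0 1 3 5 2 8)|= 20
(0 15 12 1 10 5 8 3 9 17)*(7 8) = (0 15 12 1 10 5 7 8 3 9 17) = [15, 10, 2, 9, 4, 7, 6, 8, 3, 17, 5, 11, 1, 13, 14, 12, 16, 0]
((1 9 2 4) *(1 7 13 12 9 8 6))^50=(1 6 8)(2 7 12)(4 13 9)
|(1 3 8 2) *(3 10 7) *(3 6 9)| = 8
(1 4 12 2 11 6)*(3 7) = (1 4 12 2 11 6)(3 7) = [0, 4, 11, 7, 12, 5, 1, 3, 8, 9, 10, 6, 2]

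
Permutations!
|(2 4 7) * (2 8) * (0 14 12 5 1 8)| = |(0 14 12 5 1 8 2 4 7)| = 9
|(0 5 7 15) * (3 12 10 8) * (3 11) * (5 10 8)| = 20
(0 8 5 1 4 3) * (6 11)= [8, 4, 2, 0, 3, 1, 11, 7, 5, 9, 10, 6]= (0 8 5 1 4 3)(6 11)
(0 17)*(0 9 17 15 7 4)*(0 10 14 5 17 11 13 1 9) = (0 15 7 4 10 14 5 17)(1 9 11 13) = [15, 9, 2, 3, 10, 17, 6, 4, 8, 11, 14, 13, 12, 1, 5, 7, 16, 0]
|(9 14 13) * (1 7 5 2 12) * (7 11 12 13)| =6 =|(1 11 12)(2 13 9 14 7 5)|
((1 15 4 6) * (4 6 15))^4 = (15)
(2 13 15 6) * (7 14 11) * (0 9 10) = (0 9 10)(2 13 15 6)(7 14 11) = [9, 1, 13, 3, 4, 5, 2, 14, 8, 10, 0, 7, 12, 15, 11, 6]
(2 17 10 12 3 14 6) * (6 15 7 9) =(2 17 10 12 3 14 15 7 9 6) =[0, 1, 17, 14, 4, 5, 2, 9, 8, 6, 12, 11, 3, 13, 15, 7, 16, 10]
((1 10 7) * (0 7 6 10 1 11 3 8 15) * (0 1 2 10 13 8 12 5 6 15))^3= (0 3 6)(1 15 10 2)(5 8 11)(7 12 13)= ((0 7 11 3 12 5 6 13 8)(1 2 10 15))^3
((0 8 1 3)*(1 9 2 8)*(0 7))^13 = (0 1 3 7)(2 8 9)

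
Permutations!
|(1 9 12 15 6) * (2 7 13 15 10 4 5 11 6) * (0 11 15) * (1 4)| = |(0 11 6 4 5 15 2 7 13)(1 9 12 10)| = 36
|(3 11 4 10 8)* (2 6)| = |(2 6)(3 11 4 10 8)| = 10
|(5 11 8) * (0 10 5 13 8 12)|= 10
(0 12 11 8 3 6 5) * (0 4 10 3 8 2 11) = (0 12)(2 11)(3 6 5 4 10) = [12, 1, 11, 6, 10, 4, 5, 7, 8, 9, 3, 2, 0]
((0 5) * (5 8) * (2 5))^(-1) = ((0 8 2 5))^(-1) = (0 5 2 8)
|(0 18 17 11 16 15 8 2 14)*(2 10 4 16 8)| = |(0 18 17 11 8 10 4 16 15 2 14)| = 11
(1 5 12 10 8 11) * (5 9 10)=[0, 9, 2, 3, 4, 12, 6, 7, 11, 10, 8, 1, 5]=(1 9 10 8 11)(5 12)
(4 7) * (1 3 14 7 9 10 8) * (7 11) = (1 3 14 11 7 4 9 10 8) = [0, 3, 2, 14, 9, 5, 6, 4, 1, 10, 8, 7, 12, 13, 11]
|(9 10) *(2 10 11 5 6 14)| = |(2 10 9 11 5 6 14)| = 7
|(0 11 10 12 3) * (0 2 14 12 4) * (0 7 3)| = |(0 11 10 4 7 3 2 14 12)| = 9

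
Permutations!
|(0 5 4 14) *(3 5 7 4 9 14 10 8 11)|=10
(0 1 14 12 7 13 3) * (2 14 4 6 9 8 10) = (0 1 4 6 9 8 10 2 14 12 7 13 3) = [1, 4, 14, 0, 6, 5, 9, 13, 10, 8, 2, 11, 7, 3, 12]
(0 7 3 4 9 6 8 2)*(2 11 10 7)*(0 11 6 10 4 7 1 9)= (0 2 11 4)(1 9 10)(3 7)(6 8)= [2, 9, 11, 7, 0, 5, 8, 3, 6, 10, 1, 4]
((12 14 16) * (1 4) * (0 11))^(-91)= ((0 11)(1 4)(12 14 16))^(-91)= (0 11)(1 4)(12 16 14)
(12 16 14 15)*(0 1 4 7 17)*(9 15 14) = (0 1 4 7 17)(9 15 12 16) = [1, 4, 2, 3, 7, 5, 6, 17, 8, 15, 10, 11, 16, 13, 14, 12, 9, 0]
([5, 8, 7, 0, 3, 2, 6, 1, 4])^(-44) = (0 1)(2 4)(3 7)(5 8)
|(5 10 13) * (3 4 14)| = 3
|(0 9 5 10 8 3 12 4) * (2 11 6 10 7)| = |(0 9 5 7 2 11 6 10 8 3 12 4)| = 12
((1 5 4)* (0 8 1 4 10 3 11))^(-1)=(0 11 3 10 5 1 8)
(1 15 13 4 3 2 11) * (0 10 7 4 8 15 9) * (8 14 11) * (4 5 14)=(0 10 7 5 14 11 1 9)(2 8 15 13 4 3)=[10, 9, 8, 2, 3, 14, 6, 5, 15, 0, 7, 1, 12, 4, 11, 13]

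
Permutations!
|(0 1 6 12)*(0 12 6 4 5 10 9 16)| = |(0 1 4 5 10 9 16)| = 7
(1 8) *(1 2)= (1 8 2)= [0, 8, 1, 3, 4, 5, 6, 7, 2]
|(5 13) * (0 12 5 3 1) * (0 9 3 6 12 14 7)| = 12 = |(0 14 7)(1 9 3)(5 13 6 12)|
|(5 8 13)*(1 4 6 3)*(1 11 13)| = |(1 4 6 3 11 13 5 8)| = 8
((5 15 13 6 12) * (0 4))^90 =(15)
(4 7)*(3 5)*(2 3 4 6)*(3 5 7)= (2 5 4 3 7 6)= [0, 1, 5, 7, 3, 4, 2, 6]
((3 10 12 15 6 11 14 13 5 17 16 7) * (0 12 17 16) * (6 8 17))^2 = ((0 12 15 8 17)(3 10 6 11 14 13 5 16 7))^2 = (0 15 17 12 8)(3 6 14 5 7 10 11 13 16)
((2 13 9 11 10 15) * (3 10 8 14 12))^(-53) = ((2 13 9 11 8 14 12 3 10 15))^(-53) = (2 3 8 13 10 14 9 15 12 11)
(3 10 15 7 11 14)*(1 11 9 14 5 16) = (1 11 5 16)(3 10 15 7 9 14) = [0, 11, 2, 10, 4, 16, 6, 9, 8, 14, 15, 5, 12, 13, 3, 7, 1]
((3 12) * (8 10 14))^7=((3 12)(8 10 14))^7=(3 12)(8 10 14)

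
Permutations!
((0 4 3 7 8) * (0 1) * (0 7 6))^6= ((0 4 3 6)(1 7 8))^6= (8)(0 3)(4 6)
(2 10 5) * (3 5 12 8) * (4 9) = [0, 1, 10, 5, 9, 2, 6, 7, 3, 4, 12, 11, 8] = (2 10 12 8 3 5)(4 9)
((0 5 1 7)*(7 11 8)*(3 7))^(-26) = (0 1 8 7 5 11 3)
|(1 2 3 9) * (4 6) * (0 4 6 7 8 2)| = 8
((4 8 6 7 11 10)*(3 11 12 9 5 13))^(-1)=((3 11 10 4 8 6 7 12 9 5 13))^(-1)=(3 13 5 9 12 7 6 8 4 10 11)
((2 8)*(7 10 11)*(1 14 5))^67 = (1 14 5)(2 8)(7 10 11)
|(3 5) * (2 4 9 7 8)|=10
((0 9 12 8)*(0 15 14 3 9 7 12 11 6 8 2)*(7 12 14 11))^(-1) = (0 2 12)(3 14 7 9)(6 11 15 8)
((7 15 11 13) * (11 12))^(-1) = ((7 15 12 11 13))^(-1) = (7 13 11 12 15)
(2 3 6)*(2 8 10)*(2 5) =(2 3 6 8 10 5) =[0, 1, 3, 6, 4, 2, 8, 7, 10, 9, 5]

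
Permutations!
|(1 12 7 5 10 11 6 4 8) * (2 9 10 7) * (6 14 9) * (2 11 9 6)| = 14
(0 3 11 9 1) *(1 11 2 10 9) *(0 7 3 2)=(0 2 10 9 11 1 7 3)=[2, 7, 10, 0, 4, 5, 6, 3, 8, 11, 9, 1]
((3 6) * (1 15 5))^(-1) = ((1 15 5)(3 6))^(-1) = (1 5 15)(3 6)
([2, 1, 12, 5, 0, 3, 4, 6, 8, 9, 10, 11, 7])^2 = [12, 1, 7, 3, 2, 5, 0, 4, 8, 9, 10, 11, 6]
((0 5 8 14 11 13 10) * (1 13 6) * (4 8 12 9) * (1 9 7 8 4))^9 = (0 1 11 7)(5 13 6 8)(9 14 12 10)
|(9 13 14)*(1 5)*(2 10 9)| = 10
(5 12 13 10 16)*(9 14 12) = (5 9 14 12 13 10 16) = [0, 1, 2, 3, 4, 9, 6, 7, 8, 14, 16, 11, 13, 10, 12, 15, 5]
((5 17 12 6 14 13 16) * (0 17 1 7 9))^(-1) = (0 9 7 1 5 16 13 14 6 12 17)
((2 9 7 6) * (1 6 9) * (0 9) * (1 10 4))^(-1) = (0 7 9)(1 4 10 2 6)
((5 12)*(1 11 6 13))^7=(1 13 6 11)(5 12)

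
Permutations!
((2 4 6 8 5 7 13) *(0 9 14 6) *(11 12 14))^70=(0 2 7 8 14 11)(4 13 5 6 12 9)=((0 9 11 12 14 6 8 5 7 13 2 4))^70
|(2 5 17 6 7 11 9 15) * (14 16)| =|(2 5 17 6 7 11 9 15)(14 16)| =8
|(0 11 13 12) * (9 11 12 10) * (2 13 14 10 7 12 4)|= |(0 4 2 13 7 12)(9 11 14 10)|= 12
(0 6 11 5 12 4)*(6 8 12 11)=[8, 1, 2, 3, 0, 11, 6, 7, 12, 9, 10, 5, 4]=(0 8 12 4)(5 11)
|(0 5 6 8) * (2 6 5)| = 4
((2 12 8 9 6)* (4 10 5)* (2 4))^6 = (2 10 6 8)(4 9 12 5)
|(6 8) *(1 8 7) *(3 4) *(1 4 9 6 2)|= 15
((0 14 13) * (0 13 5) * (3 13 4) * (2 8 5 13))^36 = (0 3)(2 14)(4 5)(8 13)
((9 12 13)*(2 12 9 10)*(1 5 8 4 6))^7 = (1 8 6 5 4)(2 10 13 12)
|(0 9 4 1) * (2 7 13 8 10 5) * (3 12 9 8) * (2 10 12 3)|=6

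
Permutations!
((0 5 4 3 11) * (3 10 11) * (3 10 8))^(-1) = (0 11 10 3 8 4 5)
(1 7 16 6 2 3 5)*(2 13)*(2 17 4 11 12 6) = (1 7 16 2 3 5)(4 11 12 6 13 17) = [0, 7, 3, 5, 11, 1, 13, 16, 8, 9, 10, 12, 6, 17, 14, 15, 2, 4]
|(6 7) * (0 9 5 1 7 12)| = 7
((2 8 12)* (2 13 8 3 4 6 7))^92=(2 4 7 3 6)(8 13 12)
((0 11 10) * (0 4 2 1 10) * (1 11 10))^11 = (0 10 4 2 11)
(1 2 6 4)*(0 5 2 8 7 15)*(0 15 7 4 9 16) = (0 5 2 6 9 16)(1 8 4) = [5, 8, 6, 3, 1, 2, 9, 7, 4, 16, 10, 11, 12, 13, 14, 15, 0]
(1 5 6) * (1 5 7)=(1 7)(5 6)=[0, 7, 2, 3, 4, 6, 5, 1]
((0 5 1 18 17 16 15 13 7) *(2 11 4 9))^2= (0 1 17 15 7 5 18 16 13)(2 4)(9 11)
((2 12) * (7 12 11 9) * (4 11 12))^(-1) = ((2 12)(4 11 9 7))^(-1) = (2 12)(4 7 9 11)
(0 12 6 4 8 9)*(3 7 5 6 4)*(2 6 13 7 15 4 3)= (0 12 3 15 4 8 9)(2 6)(5 13 7)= [12, 1, 6, 15, 8, 13, 2, 5, 9, 0, 10, 11, 3, 7, 14, 4]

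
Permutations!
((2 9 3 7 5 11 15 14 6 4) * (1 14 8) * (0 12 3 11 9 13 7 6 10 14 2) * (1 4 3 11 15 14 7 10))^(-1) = ((0 12 11 14 1 2 13 10 7 5 9 15 8 4)(3 6))^(-1) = (0 4 8 15 9 5 7 10 13 2 1 14 11 12)(3 6)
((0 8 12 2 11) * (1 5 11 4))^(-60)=((0 8 12 2 4 1 5 11))^(-60)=(0 4)(1 8)(2 11)(5 12)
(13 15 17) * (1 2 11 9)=(1 2 11 9)(13 15 17)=[0, 2, 11, 3, 4, 5, 6, 7, 8, 1, 10, 9, 12, 15, 14, 17, 16, 13]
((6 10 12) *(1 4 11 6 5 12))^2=((1 4 11 6 10)(5 12))^2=(12)(1 11 10 4 6)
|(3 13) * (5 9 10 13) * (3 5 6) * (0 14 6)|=|(0 14 6 3)(5 9 10 13)|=4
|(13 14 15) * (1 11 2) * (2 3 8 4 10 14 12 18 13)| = |(1 11 3 8 4 10 14 15 2)(12 18 13)| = 9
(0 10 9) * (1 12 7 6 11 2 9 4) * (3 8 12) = [10, 3, 9, 8, 1, 5, 11, 6, 12, 0, 4, 2, 7] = (0 10 4 1 3 8 12 7 6 11 2 9)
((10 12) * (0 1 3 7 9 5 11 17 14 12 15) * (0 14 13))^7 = (0 17 5 7 1 13 11 9 3)(10 12 14 15)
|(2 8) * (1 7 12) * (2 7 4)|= 6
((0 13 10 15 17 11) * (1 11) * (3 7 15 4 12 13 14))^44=((0 14 3 7 15 17 1 11)(4 12 13 10))^44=(0 15)(1 3)(7 11)(14 17)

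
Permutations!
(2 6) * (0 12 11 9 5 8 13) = (0 12 11 9 5 8 13)(2 6) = [12, 1, 6, 3, 4, 8, 2, 7, 13, 5, 10, 9, 11, 0]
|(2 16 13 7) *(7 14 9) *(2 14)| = |(2 16 13)(7 14 9)| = 3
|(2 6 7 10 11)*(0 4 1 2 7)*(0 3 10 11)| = 14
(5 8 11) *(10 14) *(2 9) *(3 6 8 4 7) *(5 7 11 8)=(2 9)(3 6 5 4 11 7)(10 14)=[0, 1, 9, 6, 11, 4, 5, 3, 8, 2, 14, 7, 12, 13, 10]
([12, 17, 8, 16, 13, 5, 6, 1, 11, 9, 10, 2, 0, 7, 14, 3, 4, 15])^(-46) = [0, 15, 11, 4, 7, 5, 6, 17, 2, 9, 10, 8, 12, 1, 14, 16, 13, 3]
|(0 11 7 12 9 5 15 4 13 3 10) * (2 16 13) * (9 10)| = |(0 11 7 12 10)(2 16 13 3 9 5 15 4)| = 40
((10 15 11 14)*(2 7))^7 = (2 7)(10 14 11 15)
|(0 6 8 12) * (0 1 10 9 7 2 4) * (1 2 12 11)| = 11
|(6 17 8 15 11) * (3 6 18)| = 7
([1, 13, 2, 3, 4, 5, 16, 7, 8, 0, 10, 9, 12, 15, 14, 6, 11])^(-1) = (0 9 11 16 6 15 13 1)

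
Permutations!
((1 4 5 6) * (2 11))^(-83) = (1 4 5 6)(2 11)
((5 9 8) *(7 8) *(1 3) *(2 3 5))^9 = ((1 5 9 7 8 2 3))^9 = (1 9 8 3 5 7 2)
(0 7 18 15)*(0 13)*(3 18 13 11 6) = (0 7 13)(3 18 15 11 6) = [7, 1, 2, 18, 4, 5, 3, 13, 8, 9, 10, 6, 12, 0, 14, 11, 16, 17, 15]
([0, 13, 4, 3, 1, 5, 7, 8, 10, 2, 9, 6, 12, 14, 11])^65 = [0, 4, 9, 3, 2, 5, 11, 6, 7, 10, 8, 14, 12, 1, 13]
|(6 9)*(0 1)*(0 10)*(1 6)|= |(0 6 9 1 10)|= 5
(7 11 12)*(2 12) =[0, 1, 12, 3, 4, 5, 6, 11, 8, 9, 10, 2, 7] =(2 12 7 11)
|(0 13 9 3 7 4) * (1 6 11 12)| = |(0 13 9 3 7 4)(1 6 11 12)| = 12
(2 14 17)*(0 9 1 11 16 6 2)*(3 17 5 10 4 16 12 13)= (0 9 1 11 12 13 3 17)(2 14 5 10 4 16 6)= [9, 11, 14, 17, 16, 10, 2, 7, 8, 1, 4, 12, 13, 3, 5, 15, 6, 0]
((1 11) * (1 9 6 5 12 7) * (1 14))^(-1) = (1 14 7 12 5 6 9 11)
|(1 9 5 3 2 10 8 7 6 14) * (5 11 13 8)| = 8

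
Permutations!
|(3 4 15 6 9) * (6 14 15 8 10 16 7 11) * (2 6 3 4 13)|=|(2 6 9 4 8 10 16 7 11 3 13)(14 15)|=22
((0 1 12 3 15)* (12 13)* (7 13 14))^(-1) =((0 1 14 7 13 12 3 15))^(-1) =(0 15 3 12 13 7 14 1)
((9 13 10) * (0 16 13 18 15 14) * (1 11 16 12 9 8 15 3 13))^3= ((0 12 9 18 3 13 10 8 15 14)(1 11 16))^3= (0 18 10 14 9 13 15 12 3 8)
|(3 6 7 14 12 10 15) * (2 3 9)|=|(2 3 6 7 14 12 10 15 9)|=9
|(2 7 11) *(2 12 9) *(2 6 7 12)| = 6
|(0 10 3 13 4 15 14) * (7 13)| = |(0 10 3 7 13 4 15 14)| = 8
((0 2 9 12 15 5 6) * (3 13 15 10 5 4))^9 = ((0 2 9 12 10 5 6)(3 13 15 4))^9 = (0 9 10 6 2 12 5)(3 13 15 4)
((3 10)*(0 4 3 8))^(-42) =((0 4 3 10 8))^(-42) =(0 10 4 8 3)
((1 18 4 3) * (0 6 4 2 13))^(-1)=((0 6 4 3 1 18 2 13))^(-1)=(0 13 2 18 1 3 4 6)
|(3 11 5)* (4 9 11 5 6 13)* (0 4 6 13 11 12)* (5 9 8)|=21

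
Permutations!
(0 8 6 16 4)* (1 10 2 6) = (0 8 1 10 2 6 16 4) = [8, 10, 6, 3, 0, 5, 16, 7, 1, 9, 2, 11, 12, 13, 14, 15, 4]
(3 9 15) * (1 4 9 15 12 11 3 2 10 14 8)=[0, 4, 10, 15, 9, 5, 6, 7, 1, 12, 14, 3, 11, 13, 8, 2]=(1 4 9 12 11 3 15 2 10 14 8)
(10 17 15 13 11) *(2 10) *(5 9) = (2 10 17 15 13 11)(5 9) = [0, 1, 10, 3, 4, 9, 6, 7, 8, 5, 17, 2, 12, 11, 14, 13, 16, 15]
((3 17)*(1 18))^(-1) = (1 18)(3 17)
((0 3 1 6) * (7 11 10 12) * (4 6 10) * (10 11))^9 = (12)(0 11)(1 6)(3 4)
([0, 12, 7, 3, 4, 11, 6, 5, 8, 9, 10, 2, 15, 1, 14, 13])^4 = (15)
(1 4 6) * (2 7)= (1 4 6)(2 7)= [0, 4, 7, 3, 6, 5, 1, 2]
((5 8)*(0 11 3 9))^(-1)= (0 9 3 11)(5 8)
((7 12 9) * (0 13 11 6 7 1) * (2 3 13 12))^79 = ((0 12 9 1)(2 3 13 11 6 7))^79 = (0 1 9 12)(2 3 13 11 6 7)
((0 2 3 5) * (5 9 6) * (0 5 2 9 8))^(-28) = ((0 9 6 2 3 8))^(-28) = (0 6 3)(2 8 9)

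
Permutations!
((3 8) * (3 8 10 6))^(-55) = ((3 10 6))^(-55) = (3 6 10)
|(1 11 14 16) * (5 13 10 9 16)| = |(1 11 14 5 13 10 9 16)| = 8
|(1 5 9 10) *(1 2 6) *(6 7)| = 7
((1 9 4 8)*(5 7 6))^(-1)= ((1 9 4 8)(5 7 6))^(-1)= (1 8 4 9)(5 6 7)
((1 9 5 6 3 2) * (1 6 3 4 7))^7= ((1 9 5 3 2 6 4 7))^7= (1 7 4 6 2 3 5 9)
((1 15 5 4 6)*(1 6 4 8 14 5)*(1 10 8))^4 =((1 15 10 8 14 5))^4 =(1 14 10)(5 8 15)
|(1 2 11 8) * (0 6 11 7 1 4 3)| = 6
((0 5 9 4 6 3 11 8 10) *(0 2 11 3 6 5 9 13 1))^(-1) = (0 1 13 5 4 9)(2 10 8 11)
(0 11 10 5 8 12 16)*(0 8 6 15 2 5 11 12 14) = (0 12 16 8 14)(2 5 6 15)(10 11) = [12, 1, 5, 3, 4, 6, 15, 7, 14, 9, 11, 10, 16, 13, 0, 2, 8]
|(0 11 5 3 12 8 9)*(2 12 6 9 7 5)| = |(0 11 2 12 8 7 5 3 6 9)| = 10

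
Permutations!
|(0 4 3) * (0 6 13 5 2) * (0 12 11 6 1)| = |(0 4 3 1)(2 12 11 6 13 5)| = 12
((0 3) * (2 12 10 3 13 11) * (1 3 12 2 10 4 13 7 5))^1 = (0 7 5 1 3)(4 13 11 10 12)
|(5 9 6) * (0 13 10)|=|(0 13 10)(5 9 6)|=3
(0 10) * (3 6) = [10, 1, 2, 6, 4, 5, 3, 7, 8, 9, 0] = (0 10)(3 6)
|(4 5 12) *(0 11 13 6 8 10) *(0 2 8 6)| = 3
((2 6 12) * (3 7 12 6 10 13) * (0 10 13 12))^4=(0 13 10 3 12 7 2)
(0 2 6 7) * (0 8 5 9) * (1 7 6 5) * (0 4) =[2, 7, 5, 3, 0, 9, 6, 8, 1, 4] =(0 2 5 9 4)(1 7 8)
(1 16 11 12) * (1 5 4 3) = (1 16 11 12 5 4 3) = [0, 16, 2, 1, 3, 4, 6, 7, 8, 9, 10, 12, 5, 13, 14, 15, 11]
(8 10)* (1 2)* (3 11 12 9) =(1 2)(3 11 12 9)(8 10) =[0, 2, 1, 11, 4, 5, 6, 7, 10, 3, 8, 12, 9]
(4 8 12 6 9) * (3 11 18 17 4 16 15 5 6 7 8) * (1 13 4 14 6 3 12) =(1 13 4 12 7 8)(3 11 18 17 14 6 9 16 15 5) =[0, 13, 2, 11, 12, 3, 9, 8, 1, 16, 10, 18, 7, 4, 6, 5, 15, 14, 17]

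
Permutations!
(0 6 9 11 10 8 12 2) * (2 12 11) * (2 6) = (12)(0 2)(6 9)(8 11 10) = [2, 1, 0, 3, 4, 5, 9, 7, 11, 6, 8, 10, 12]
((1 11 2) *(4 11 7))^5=(11)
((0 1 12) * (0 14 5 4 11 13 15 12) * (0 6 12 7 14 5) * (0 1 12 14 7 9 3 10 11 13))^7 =(0 3 13 12 10 15 5 11 9 4)(1 6 14)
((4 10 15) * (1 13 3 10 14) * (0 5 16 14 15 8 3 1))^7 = (0 14 16 5)(1 13)(3 10 8)(4 15)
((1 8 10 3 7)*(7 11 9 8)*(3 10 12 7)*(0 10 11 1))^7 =((0 10 11 9 8 12 7)(1 3))^7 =(12)(1 3)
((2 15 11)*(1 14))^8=(2 11 15)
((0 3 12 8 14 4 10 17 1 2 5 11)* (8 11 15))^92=(1 5 8 4 17 2 15 14 10)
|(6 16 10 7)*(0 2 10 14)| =|(0 2 10 7 6 16 14)| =7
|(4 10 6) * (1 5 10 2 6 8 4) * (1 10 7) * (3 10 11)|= |(1 5 7)(2 6 11 3 10 8 4)|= 21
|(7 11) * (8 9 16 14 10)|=|(7 11)(8 9 16 14 10)|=10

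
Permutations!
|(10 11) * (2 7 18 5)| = 4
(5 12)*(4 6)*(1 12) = [0, 12, 2, 3, 6, 1, 4, 7, 8, 9, 10, 11, 5] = (1 12 5)(4 6)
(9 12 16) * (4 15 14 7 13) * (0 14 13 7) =(0 14)(4 15 13)(9 12 16) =[14, 1, 2, 3, 15, 5, 6, 7, 8, 12, 10, 11, 16, 4, 0, 13, 9]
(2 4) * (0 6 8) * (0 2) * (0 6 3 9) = (0 3 9)(2 4 6 8) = [3, 1, 4, 9, 6, 5, 8, 7, 2, 0]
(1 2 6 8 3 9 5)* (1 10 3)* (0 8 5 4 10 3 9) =(0 8 1 2 6 5 3)(4 10 9) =[8, 2, 6, 0, 10, 3, 5, 7, 1, 4, 9]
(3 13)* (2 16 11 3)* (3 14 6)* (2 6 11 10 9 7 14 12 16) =[0, 1, 2, 13, 4, 5, 3, 14, 8, 7, 9, 12, 16, 6, 11, 15, 10] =(3 13 6)(7 14 11 12 16 10 9)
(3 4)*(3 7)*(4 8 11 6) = (3 8 11 6 4 7) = [0, 1, 2, 8, 7, 5, 4, 3, 11, 9, 10, 6]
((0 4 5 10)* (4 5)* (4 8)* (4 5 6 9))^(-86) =(0 5 4 6 10 8 9)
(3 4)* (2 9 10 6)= (2 9 10 6)(3 4)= [0, 1, 9, 4, 3, 5, 2, 7, 8, 10, 6]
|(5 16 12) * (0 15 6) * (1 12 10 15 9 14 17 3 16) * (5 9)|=|(0 5 1 12 9 14 17 3 16 10 15 6)|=12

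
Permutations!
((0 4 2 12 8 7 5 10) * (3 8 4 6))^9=(12)(0 3 7 10 6 8 5)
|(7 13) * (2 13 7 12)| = 3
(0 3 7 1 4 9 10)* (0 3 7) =[7, 4, 2, 0, 9, 5, 6, 1, 8, 10, 3] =(0 7 1 4 9 10 3)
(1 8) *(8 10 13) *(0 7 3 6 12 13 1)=(0 7 3 6 12 13 8)(1 10)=[7, 10, 2, 6, 4, 5, 12, 3, 0, 9, 1, 11, 13, 8]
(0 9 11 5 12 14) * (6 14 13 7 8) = (0 9 11 5 12 13 7 8 6 14) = [9, 1, 2, 3, 4, 12, 14, 8, 6, 11, 10, 5, 13, 7, 0]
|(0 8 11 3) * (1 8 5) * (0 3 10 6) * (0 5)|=6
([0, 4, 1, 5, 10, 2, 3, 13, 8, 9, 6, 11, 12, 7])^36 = [0, 4, 1, 5, 10, 2, 3, 7, 8, 9, 6, 11, 12, 13]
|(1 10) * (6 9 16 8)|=4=|(1 10)(6 9 16 8)|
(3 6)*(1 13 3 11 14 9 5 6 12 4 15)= (1 13 3 12 4 15)(5 6 11 14 9)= [0, 13, 2, 12, 15, 6, 11, 7, 8, 5, 10, 14, 4, 3, 9, 1]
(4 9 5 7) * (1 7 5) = (1 7 4 9) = [0, 7, 2, 3, 9, 5, 6, 4, 8, 1]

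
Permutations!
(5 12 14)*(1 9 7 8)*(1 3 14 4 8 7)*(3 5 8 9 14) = (1 14 8 5 12 4 9) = [0, 14, 2, 3, 9, 12, 6, 7, 5, 1, 10, 11, 4, 13, 8]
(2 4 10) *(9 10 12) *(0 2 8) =[2, 1, 4, 3, 12, 5, 6, 7, 0, 10, 8, 11, 9] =(0 2 4 12 9 10 8)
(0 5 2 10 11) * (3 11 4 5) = (0 3 11)(2 10 4 5) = [3, 1, 10, 11, 5, 2, 6, 7, 8, 9, 4, 0]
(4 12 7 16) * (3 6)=(3 6)(4 12 7 16)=[0, 1, 2, 6, 12, 5, 3, 16, 8, 9, 10, 11, 7, 13, 14, 15, 4]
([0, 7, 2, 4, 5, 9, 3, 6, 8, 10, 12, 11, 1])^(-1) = [0, 12, 2, 6, 3, 4, 7, 1, 8, 5, 9, 11, 10]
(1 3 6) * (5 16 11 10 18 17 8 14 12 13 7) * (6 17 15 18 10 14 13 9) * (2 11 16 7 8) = (1 3 17 2 11 14 12 9 6)(5 7)(8 13)(15 18) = [0, 3, 11, 17, 4, 7, 1, 5, 13, 6, 10, 14, 9, 8, 12, 18, 16, 2, 15]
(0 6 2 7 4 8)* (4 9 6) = (0 4 8)(2 7 9 6) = [4, 1, 7, 3, 8, 5, 2, 9, 0, 6]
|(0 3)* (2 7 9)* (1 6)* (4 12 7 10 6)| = 8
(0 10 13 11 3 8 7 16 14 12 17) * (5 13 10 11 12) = (0 11 3 8 7 16 14 5 13 12 17) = [11, 1, 2, 8, 4, 13, 6, 16, 7, 9, 10, 3, 17, 12, 5, 15, 14, 0]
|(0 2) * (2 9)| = |(0 9 2)| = 3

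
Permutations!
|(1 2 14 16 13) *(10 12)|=10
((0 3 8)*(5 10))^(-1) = ((0 3 8)(5 10))^(-1) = (0 8 3)(5 10)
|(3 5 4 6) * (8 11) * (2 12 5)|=|(2 12 5 4 6 3)(8 11)|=6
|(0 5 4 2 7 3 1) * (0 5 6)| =6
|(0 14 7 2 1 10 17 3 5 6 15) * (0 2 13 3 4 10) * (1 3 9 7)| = 15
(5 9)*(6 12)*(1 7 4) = (1 7 4)(5 9)(6 12) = [0, 7, 2, 3, 1, 9, 12, 4, 8, 5, 10, 11, 6]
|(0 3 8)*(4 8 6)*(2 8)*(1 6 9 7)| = |(0 3 9 7 1 6 4 2 8)| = 9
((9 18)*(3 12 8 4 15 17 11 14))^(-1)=(3 14 11 17 15 4 8 12)(9 18)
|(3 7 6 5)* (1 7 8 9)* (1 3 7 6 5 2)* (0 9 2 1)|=10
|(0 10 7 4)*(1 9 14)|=12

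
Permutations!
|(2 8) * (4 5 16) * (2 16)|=5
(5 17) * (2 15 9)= [0, 1, 15, 3, 4, 17, 6, 7, 8, 2, 10, 11, 12, 13, 14, 9, 16, 5]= (2 15 9)(5 17)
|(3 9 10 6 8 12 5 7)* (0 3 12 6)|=|(0 3 9 10)(5 7 12)(6 8)|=12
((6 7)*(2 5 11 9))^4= ((2 5 11 9)(6 7))^4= (11)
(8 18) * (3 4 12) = (3 4 12)(8 18) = [0, 1, 2, 4, 12, 5, 6, 7, 18, 9, 10, 11, 3, 13, 14, 15, 16, 17, 8]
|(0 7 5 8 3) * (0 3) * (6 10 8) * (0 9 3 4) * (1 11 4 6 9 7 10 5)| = |(0 10 8 7 1 11 4)(3 6 5 9)| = 28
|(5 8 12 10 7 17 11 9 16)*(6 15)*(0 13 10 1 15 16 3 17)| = 28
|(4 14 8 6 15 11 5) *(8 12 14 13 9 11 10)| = |(4 13 9 11 5)(6 15 10 8)(12 14)| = 20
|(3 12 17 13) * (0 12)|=5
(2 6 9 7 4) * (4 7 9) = (9)(2 6 4) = [0, 1, 6, 3, 2, 5, 4, 7, 8, 9]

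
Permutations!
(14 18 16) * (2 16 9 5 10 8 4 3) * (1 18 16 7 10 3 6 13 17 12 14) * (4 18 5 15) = [0, 5, 7, 2, 6, 3, 13, 10, 18, 15, 8, 11, 14, 17, 16, 4, 1, 12, 9] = (1 5 3 2 7 10 8 18 9 15 4 6 13 17 12 14 16)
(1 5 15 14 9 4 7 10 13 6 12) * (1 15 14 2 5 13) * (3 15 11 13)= (1 3 15 2 5 14 9 4 7 10)(6 12 11 13)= [0, 3, 5, 15, 7, 14, 12, 10, 8, 4, 1, 13, 11, 6, 9, 2]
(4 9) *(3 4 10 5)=(3 4 9 10 5)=[0, 1, 2, 4, 9, 3, 6, 7, 8, 10, 5]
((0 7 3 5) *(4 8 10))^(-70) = ((0 7 3 5)(4 8 10))^(-70) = (0 3)(4 10 8)(5 7)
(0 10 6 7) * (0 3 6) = (0 10)(3 6 7) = [10, 1, 2, 6, 4, 5, 7, 3, 8, 9, 0]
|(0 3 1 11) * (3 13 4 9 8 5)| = 9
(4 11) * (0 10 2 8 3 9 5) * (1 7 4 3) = (0 10 2 8 1 7 4 11 3 9 5) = [10, 7, 8, 9, 11, 0, 6, 4, 1, 5, 2, 3]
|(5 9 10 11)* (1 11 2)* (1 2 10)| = |(1 11 5 9)| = 4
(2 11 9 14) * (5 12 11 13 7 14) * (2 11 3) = (2 13 7 14 11 9 5 12 3) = [0, 1, 13, 2, 4, 12, 6, 14, 8, 5, 10, 9, 3, 7, 11]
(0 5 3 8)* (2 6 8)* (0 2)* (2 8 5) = (8)(0 2 6 5 3) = [2, 1, 6, 0, 4, 3, 5, 7, 8]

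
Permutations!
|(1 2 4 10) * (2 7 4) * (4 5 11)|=6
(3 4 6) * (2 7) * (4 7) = (2 4 6 3 7) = [0, 1, 4, 7, 6, 5, 3, 2]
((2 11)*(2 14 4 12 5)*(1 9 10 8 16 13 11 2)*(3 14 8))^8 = (16)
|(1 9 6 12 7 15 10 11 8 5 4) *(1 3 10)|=|(1 9 6 12 7 15)(3 10 11 8 5 4)|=6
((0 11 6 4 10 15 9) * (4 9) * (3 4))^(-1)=((0 11 6 9)(3 4 10 15))^(-1)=(0 9 6 11)(3 15 10 4)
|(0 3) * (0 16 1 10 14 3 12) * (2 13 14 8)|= 8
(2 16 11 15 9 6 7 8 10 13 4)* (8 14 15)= [0, 1, 16, 3, 2, 5, 7, 14, 10, 6, 13, 8, 12, 4, 15, 9, 11]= (2 16 11 8 10 13 4)(6 7 14 15 9)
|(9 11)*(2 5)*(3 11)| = 6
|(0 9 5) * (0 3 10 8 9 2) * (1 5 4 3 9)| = 14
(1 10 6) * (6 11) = [0, 10, 2, 3, 4, 5, 1, 7, 8, 9, 11, 6] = (1 10 11 6)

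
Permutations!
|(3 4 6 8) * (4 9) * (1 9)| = 6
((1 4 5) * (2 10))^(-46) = (10)(1 5 4)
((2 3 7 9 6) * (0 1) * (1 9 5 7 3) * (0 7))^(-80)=((0 9 6 2 1 7 5))^(-80)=(0 1 9 7 6 5 2)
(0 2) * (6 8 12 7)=(0 2)(6 8 12 7)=[2, 1, 0, 3, 4, 5, 8, 6, 12, 9, 10, 11, 7]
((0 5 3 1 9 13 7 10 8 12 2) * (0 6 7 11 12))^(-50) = ((0 5 3 1 9 13 11 12 2 6 7 10 8))^(-50) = (0 3 9 11 2 7 8 5 1 13 12 6 10)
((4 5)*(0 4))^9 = (5)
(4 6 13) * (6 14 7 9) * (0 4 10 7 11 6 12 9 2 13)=[4, 1, 13, 3, 14, 5, 0, 2, 8, 12, 7, 6, 9, 10, 11]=(0 4 14 11 6)(2 13 10 7)(9 12)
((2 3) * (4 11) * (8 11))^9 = (11)(2 3)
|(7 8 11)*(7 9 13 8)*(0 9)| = |(0 9 13 8 11)| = 5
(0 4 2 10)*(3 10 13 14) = (0 4 2 13 14 3 10) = [4, 1, 13, 10, 2, 5, 6, 7, 8, 9, 0, 11, 12, 14, 3]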